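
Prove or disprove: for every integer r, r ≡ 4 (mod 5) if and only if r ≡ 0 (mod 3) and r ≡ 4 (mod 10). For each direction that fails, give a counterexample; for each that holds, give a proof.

(⇒) fails; (⇐) holds.

(⇐) If r ≡ 0 (mod 3) and r ≡ 4 (mod 10), then by the Chinese remainder theorem r ≡ 24 (mod 30). Since 24 ≡ 4 (mod 5) and 5 ∣ 30, we get r ≡ 4 (mod 5).

(⇒) This fails: r = 4 gives 4 ≡ 4 (mod 5) but 4 ≡ 1 (mod 3), so the conjunction on the right does not hold.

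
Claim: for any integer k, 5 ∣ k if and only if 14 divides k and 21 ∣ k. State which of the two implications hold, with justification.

(→) This fails: take k = 5. Certainly 5 ∣ 5, but 14 ∤ 5.

(←) This fails: take k = 42. Both 14 ∣ 42 and 21 ∣ 42, yet 42 is not a multiple of 5 (since 42 = 8·5 + 2), so 5 ∤ 42.

Neither direction holds.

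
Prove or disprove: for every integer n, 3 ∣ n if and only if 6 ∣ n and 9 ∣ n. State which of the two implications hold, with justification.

Not equivalent: only (⇐) holds.

Converse. Suppose 6 ∣ n and 9 ∣ n. Any common multiple of 6 and 9 is a multiple of their lcm; here lcm(6, 9) = 6·9/gcd(6, 9) = 54/3 = 18, so 18 ∣ n. Since 3 ∣ 18, it follows that 3 ∣ n.

Forward direction. This fails: take n = 3. Certainly 3 ∣ 3, but 6 ∤ 3.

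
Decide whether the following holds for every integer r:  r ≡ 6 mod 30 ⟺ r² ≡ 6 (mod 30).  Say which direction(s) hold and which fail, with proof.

Only the forward implication holds.

(⟸) This fails: take r = 24. Then 24² = 576 ≡ 6 (mod 30), yet 24 ≡ 24 (mod 30), not 6.

(⟹) Suppose r ≡ 6 mod 30. Write r = 30j + 6. Then (30j + 6)² = 900j² + 360j + 36 = 30(30j² + 12j + 1) + 6, so r² ≡ 6 (mod 30).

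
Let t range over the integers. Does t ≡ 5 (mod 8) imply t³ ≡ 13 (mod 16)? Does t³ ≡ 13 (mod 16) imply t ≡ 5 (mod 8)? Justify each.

(⟹) This fails: take t = 13. Then 13 ≡ 5 (mod 8), but 13³ = 2197 ≡ 5 (mod 16), not 13.

(⟸) Conversely, the residues r modulo 16 with r³ ≡ 13 (mod 16) are exactly {5}, and each is ≡ 5 (mod 8).

(⇒) fails; (⇐) holds.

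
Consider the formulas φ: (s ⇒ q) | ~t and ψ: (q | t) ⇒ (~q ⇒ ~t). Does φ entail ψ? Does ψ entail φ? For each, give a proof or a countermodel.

The forward direction fails; the converse holds.

(⇒) This fails. Under q = F, s = F, t = T, the left side is true but the right side is false.

(⇐) Assume the antecedent. If q is true, (s ⇒ q) | ~t reduces to true regardless of the other variables. If q is false, the antecedent forces (q = F, s = F, t = F) or (q = F, s = T, t = F), and (s ⇒ q) | ~t holds there. Either way (s ⇒ q) | ~t holds.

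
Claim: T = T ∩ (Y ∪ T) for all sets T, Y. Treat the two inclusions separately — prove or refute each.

(⟹) Let x ∈ T. Then either x ∈ T and x ∉ Y; or x ∈ T ∩ Y. In each case x ∈ T ∩ (Y ∪ T), so T ⊆ T ∩ (Y ∪ T).

(⟸) Let x ∈ T ∩ (Y ∪ T). Then either x ∈ T and x ∉ Y; or x ∈ T ∩ Y. In each case x ∈ T, so T ∩ (Y ∪ T) ⊆ T.

The two sets are equal.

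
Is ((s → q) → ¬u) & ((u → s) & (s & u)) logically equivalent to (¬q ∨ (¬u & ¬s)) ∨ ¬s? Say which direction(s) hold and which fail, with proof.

(⟸) This fails. Under u = F, s = F, q = F, the left side is false but the right side is true.

(⟹) Assume the antecedent. If u is true, the antecedent forces (u = T, s = T, q = F), and (¬q ∨ (¬u & ¬s)) ∨ ¬s holds there. If u is false, the antecedent cannot hold. Either way (¬q ∨ (¬u & ¬s)) ∨ ¬s holds.

(⇒) holds; (⇐) fails.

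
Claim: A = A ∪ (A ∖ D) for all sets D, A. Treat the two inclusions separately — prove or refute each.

Forward inclusion. Let x ∈ A. Then either x ∈ A and x ∉ D; or x ∈ D ∩ A. In each case x ∈ A ∪ (A ∖ D), so A ⊆ A ∪ (A ∖ D).

Reverse inclusion. Let x ∈ A ∪ (A ∖ D). Then either x ∈ A and x ∉ D; or x ∈ D ∩ A. In each case x ∈ A, so A ∪ (A ∖ D) ⊆ A.

Both inclusions hold.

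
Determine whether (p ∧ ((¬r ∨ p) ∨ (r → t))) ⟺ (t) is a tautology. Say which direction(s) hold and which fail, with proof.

Neither direction holds.

Forward direction. This fails. Under p = T, t = F, r = F, the left side is true but the right side is false.

Converse. This fails. Under p = F, t = T, r = F, the left side is false but the right side is true.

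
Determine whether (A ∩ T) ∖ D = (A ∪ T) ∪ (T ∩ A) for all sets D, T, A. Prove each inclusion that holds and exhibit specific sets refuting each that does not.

(⊇) This inclusion fails. Take D = ∅, T = {1}, A = ∅; then 1 ∈ (A ∪ T) ∪ (T ∩ A) but 1 ∉ (A ∩ T) ∖ D.

(⊆) Let x ∈ (A ∩ T) ∖ D. Then x ∈ T ∩ A and x ∉ D, from which x ∈ (A ∪ T) ∪ (T ∩ A).

(⊆) holds; (⊇) fails.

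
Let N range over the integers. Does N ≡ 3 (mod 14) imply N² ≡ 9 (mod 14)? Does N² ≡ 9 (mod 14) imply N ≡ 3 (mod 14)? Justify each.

Only the forward direction holds.

(⇒) Suppose N ≡ 3 (mod 14). Write N = 14j + 3. Then (14j + 3)² = 196j² + 84j + 9 = 14(14j² + 6j) + 9, so N² ≡ 9 (mod 14).

(⇐) This fails: take N = 11. Then 11² = 121 ≡ 9 (mod 14), yet 11 ≡ 11 (mod 14), not 3.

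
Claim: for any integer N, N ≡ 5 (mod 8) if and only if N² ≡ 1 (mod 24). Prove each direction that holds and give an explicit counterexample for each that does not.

[⇒] This fails: take N = 21. Then 21 ≡ 5 (mod 8), but 21² = 441 ≡ 9 (mod 24), not 1.

[⇐] This fails: take N = 1. Then 1² = 1 ≡ 1 (mod 24), yet 1 ≡ 1 (mod 8), not 5.

(⇒) fails and (⇐) fails.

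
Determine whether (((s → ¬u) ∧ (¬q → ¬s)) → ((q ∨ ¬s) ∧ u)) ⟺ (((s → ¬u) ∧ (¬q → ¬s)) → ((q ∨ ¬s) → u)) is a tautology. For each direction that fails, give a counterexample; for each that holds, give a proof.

Equivalent; both directions hold.

(⇒) Assume the antecedent. If u is true, the consequent reduces to true regardless of the other variables. If u is false, the antecedent forces (s = T, u = F, q = F), and the consequent holds there. Either way the consequent holds.

(⇐) Assume the antecedent. If u is true, the consequent reduces to true regardless of the other variables. If u is false, the antecedent forces (s = T, u = F, q = F), and the consequent holds there. Either way the consequent holds.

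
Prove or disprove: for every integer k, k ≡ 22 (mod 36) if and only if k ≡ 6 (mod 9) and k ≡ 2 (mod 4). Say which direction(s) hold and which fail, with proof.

Forward direction. This fails: k = 22 gives 22 ≡ 22 (mod 36) but 22 ≡ 4 (mod 9), so the conjunction on the right does not hold.

Converse. This fails: k = 6 satisfies both congruences on the right (6 ≡ 6 mod 9 and 6 ≡ 2 mod 4) yet 6 ≡ 6 (mod 36), not 22.

Neither direction holds.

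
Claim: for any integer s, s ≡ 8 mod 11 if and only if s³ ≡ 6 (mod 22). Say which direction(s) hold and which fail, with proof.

Not equivalent: only (⇐) holds.

[⇐] The residues r modulo 22 with r³ ≡ 6 (mod 22) are exactly {8}, and each is ≡ 8 (mod 11).

[⇒] This fails: take s = 19. Then 19 ≡ 8 (mod 11), but 19³ = 6859 ≡ 17 (mod 22), not 6.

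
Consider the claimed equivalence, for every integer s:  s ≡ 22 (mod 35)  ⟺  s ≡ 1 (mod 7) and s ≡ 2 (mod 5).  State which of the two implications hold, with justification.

[⇒] Suppose s ≡ 22 (mod 35); write s = 35j + 22. Since 7 ∣ 35, reducing mod 7 gives s ≡ 22 ≡ 1 (mod 7); since 5 ∣ 35, reducing mod 5 gives s ≡ 22 ≡ 2 (mod 5).

[⇐] Conversely, if s ≡ 1 (mod 7) and s ≡ 2 (mod 5), then by the Chinese remainder theorem s ≡ 22 (mod 35). This is exactly s ≡ 22 (mod 35).

The biconditional holds.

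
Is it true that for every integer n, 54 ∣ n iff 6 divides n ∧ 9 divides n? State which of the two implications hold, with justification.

Only the forward direction holds.

[⇒] If 54 ∣ n, write n = 54q. Since 54 = 9·6, n = 6·(9q), so 6 ∣ n; and since 54 = 6·9, n = 9·(6q), so 9 ∣ n.

[⇐] This fails: take n = 18. Both 6 ∣ 18 and 9 ∣ 18, yet 18 is not a multiple of 54 (since 18 = 0·54 + 18), so 54 ∤ 18.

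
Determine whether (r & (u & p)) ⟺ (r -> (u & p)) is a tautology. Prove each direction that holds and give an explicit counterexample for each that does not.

Only the forward direction holds.

Forward direction. Assume the antecedent. If r is true, the antecedent forces (r = T, u = T, p = T), and r -> (u & p) holds there. If r is false, the antecedent cannot hold. Either way r -> (u & p) holds.

Converse. This fails. Under r = F, u = F, p = F, the left side is false but the right side is true.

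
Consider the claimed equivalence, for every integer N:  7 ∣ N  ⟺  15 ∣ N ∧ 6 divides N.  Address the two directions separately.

Both directions fail.

(→) This fails: take N = 7. Certainly 7 ∣ 7, but 15 ∤ 7.

(←) This fails: take N = 30. Both 15 ∣ 30 and 6 ∣ 30, yet 30 is not a multiple of 7 (since 30 = 4·7 + 2), so 7 ∤ 30.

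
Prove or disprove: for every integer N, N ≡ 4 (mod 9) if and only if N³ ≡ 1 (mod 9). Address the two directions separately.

[⇒] Suppose N ≡ 4 (mod 9). Write N = 9j + 4. Then (9j + 4)³ = 729j³ + 972j² + 432j + 64 = 9(81j³ + 108j² + 48j + 7) + 1, so N³ ≡ 1 (mod 9).

[⇐] This fails: take N = 1. Then 1³ = 1 ≡ 1 (mod 9), yet 1 ≡ 1 (mod 9), not 4.

Only the forward direction holds.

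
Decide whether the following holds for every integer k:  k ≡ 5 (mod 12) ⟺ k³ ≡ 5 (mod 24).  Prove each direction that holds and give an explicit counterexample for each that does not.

(⇒) fails; (⇐) holds.

Converse. The residues r modulo 24 with r³ ≡ 5 (mod 24) are exactly {5}, and each is ≡ 5 (mod 12).

Forward direction. This fails: take k = 17. Then 17 ≡ 5 (mod 12), but 17³ = 4913 ≡ 17 (mod 24), not 5.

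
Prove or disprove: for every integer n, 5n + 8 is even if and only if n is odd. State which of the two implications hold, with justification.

Neither direction holds.

(⟹) This fails: n = 6 gives 5n + 8 = 38, which is even, but 6 is even, not odd.

(⟸) This also fails: n = 7 is odd, but 5n + 8 = 43 is odd, not even.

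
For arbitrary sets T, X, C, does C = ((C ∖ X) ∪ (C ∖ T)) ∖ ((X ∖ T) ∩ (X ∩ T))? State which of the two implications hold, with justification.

Forward inclusion. This inclusion fails. Take T = {1}, X = {1}, C = {1}; then 1 ∈ C but 1 ∉ ((C ∖ X) ∪ (C ∖ T)) ∖ ((X ∖ T) ∩ (X ∩ T)).

Reverse inclusion. Let x ∈ ((C ∖ X) ∪ (C ∖ T)) ∖ ((X ∖ T) ∩ (X ∩ T)). Then either x ∈ C and x ∉ T, X; or x ∈ T ∩ C and x ∉ X; or x ∈ X ∩ C and x ∉ T. In each case x ∈ C, so ((C ∖ X) ∪ (C ∖ T)) ∖ ((X ∖ T) ∩ (X ∩ T)) ⊆ C.

(⊆) fails; (⊇) holds.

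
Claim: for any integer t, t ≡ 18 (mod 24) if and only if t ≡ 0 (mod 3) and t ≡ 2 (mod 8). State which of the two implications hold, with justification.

Both directions hold.

(⟸) If t ≡ 0 (mod 3) and t ≡ 2 (mod 8), then by the Chinese remainder theorem t ≡ 18 (mod 24). This is exactly t ≡ 18 (mod 24).

(⟹) Suppose t ≡ 18 (mod 24); write t = 24j + 18. Since 3 ∣ 24, reducing mod 3 gives t ≡ 18 ≡ 0 (mod 3); since 8 ∣ 24, reducing mod 8 gives t ≡ 18 ≡ 2 (mod 8).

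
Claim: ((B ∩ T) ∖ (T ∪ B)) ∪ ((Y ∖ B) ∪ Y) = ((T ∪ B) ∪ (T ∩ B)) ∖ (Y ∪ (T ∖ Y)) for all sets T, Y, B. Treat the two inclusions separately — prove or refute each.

Neither inclusion holds.

Forward inclusion. This inclusion fails. Take T = ∅, Y = {1}, B = ∅; then 1 ∈ ((B ∩ T) ∖ (T ∪ B)) ∪ ((Y ∖ B) ∪ Y) but 1 ∉ ((T ∪ B) ∪ (T ∩ B)) ∖ (Y ∪ (T ∖ Y)).

Reverse inclusion. This inclusion fails. Take T = ∅, Y = ∅, B = {1}; then 1 ∈ ((T ∪ B) ∪ (T ∩ B)) ∖ (Y ∪ (T ∖ Y)) but 1 ∉ ((B ∩ T) ∖ (T ∪ B)) ∪ ((Y ∖ B) ∪ Y).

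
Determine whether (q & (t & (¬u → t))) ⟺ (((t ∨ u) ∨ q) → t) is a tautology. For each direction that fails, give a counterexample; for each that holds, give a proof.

Only the forward implication holds.

(⇐) This fails. Under q = F, u = F, t = F, the left side is false but the right side is true.

(⇒) Assume the antecedent. If q is true, the antecedent forces (q = T, u = F, t = T) or (q = T, u = T, t = T), and ((t ∨ u) ∨ q) → t holds there. If q is false, the antecedent cannot hold. Either way ((t ∨ u) ∨ q) → t holds.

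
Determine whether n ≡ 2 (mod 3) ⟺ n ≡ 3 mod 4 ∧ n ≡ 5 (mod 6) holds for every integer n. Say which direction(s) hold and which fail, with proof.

Only the reverse direction holds.

Forward direction. This fails: n = 8 gives 8 ≡ 2 (mod 3) but 8 ≡ 0 (mod 4), so the conjunction on the right does not hold.

Converse. If n ≡ 3 (mod 4) and n ≡ 5 (mod 6), then by the Chinese remainder theorem n ≡ 11 (mod 12). Since 11 ≡ 2 (mod 3) and 3 ∣ 12, we get n ≡ 2 (mod 3).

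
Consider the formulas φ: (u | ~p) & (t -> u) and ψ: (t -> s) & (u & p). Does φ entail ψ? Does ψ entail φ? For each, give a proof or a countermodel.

(→) This fails. Under s = F, t = F, p = F, u = F, the left side is true but the right side is false.

(←) Assume the antecedent. If s is true, the antecedent forces (s = T, t = F, p = T, u = T) or (s = T, t = T, p = T, u = T), and (u | ~p) & (t -> u) holds there. If s is false, the antecedent forces (s = F, t = F, p = T, u = T), and (u | ~p) & (t -> u) holds there. Either way (u | ~p) & (t -> u) holds.

Not equivalent: only (⇐) holds.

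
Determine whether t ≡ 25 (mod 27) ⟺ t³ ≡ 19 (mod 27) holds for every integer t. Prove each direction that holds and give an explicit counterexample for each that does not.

The forward direction holds; the converse fails.

[⇒] Suppose t ≡ 25 (mod 27). Write t = 27j + 25. Then (27j + 25)³ = 19683j³ + 54675j² + 50625j + 15625 = 27(729j³ + 2025j² + 1875j + 578) + 19, so t³ ≡ 19 (mod 27).

[⇐] This fails: take t = 7. Then 7³ = 343 ≡ 19 (mod 27), yet 7 ≡ 7 (mod 27), not 25.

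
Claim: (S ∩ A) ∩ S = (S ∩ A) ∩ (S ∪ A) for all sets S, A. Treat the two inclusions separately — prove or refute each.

The two sets are equal.

(⟹) Let x ∈ (S ∩ A) ∩ S. Then x ∈ S ∩ A, from which x ∈ (S ∩ A) ∩ (S ∪ A).

(⟸) Let x ∈ (S ∩ A) ∩ (S ∪ A). Then x ∈ S ∩ A, from which x ∈ (S ∩ A) ∩ S.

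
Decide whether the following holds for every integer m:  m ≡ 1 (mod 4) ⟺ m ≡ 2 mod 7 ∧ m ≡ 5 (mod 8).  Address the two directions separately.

Forward direction. This fails: m = 1 gives 1 ≡ 1 (mod 4) but 1 ≡ 1 (mod 7), so the conjunction on the right does not hold.

Converse. If m ≡ 2 (mod 7) and m ≡ 5 (mod 8), then by the Chinese remainder theorem m ≡ 37 (mod 56). Since 37 ≡ 1 (mod 4) and 4 ∣ 56, we get m ≡ 1 (mod 4).

The forward direction fails; the converse holds.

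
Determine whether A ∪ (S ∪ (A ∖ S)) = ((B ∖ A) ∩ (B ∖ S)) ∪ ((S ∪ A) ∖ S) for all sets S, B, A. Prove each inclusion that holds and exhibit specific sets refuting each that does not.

Both inclusions fail.

Forward inclusion. This inclusion fails. Take S = {1}, B = ∅, A = ∅; then 1 ∈ A ∪ (S ∪ (A ∖ S)) but 1 ∉ ((B ∖ A) ∩ (B ∖ S)) ∪ ((S ∪ A) ∖ S).

Reverse inclusion. This inclusion fails. Take S = ∅, B = {1}, A = ∅; then 1 ∈ ((B ∖ A) ∩ (B ∖ S)) ∪ ((S ∪ A) ∖ S) but 1 ∉ A ∪ (S ∪ (A ∖ S)).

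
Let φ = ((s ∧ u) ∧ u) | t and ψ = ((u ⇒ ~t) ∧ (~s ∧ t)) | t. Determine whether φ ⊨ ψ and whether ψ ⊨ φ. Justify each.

Forward direction. This fails. Under t = F, u = T, s = T, the left side is true but the right side is false.

Converse. Assume the antecedent. If t is true, ((s ∧ u) ∧ u) | t reduces to true regardless of the other variables. If t is false, the antecedent cannot hold. Either way ((s ∧ u) ∧ u) | t holds.

The forward direction fails; the converse holds.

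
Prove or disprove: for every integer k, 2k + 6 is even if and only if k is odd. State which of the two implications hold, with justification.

(⟸) Suppose k is odd. Since 2 is even, 2k is even for every k, so 2k + 6 has the same parity as 6, which is even. Hence 2k + 6 is even.

(⟹) This fails: take k = 0. Then 2k + 6 = 6, which is even, yet k = 0 is even, not odd.

Only the converse holds.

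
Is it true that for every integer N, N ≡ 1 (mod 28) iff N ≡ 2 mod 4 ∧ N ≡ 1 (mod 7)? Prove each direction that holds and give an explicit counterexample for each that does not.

Forward direction. This fails: N = 1 gives 1 ≡ 1 (mod 28) but 1 ≡ 1 (mod 4), so the conjunction on the right does not hold.

Converse. This fails: N = 22 satisfies both congruences on the right (22 ≡ 2 mod 4 and 22 ≡ 1 mod 7) yet 22 ≡ 22 (mod 28), not 1.

Neither implication holds.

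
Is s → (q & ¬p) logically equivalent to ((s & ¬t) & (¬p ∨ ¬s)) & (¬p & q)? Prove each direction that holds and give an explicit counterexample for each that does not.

The forward direction fails; the converse holds.

(⇐) Assume the antecedent. If s is true, the antecedent forces (s = T, q = T, p = F, t = F), and s → (q & ¬p) holds there. If s is false, the antecedent cannot hold. Either way s → (q & ¬p) holds.

(⇒) This fails. Under s = F, q = F, p = F, t = F, the left side is true but the right side is false.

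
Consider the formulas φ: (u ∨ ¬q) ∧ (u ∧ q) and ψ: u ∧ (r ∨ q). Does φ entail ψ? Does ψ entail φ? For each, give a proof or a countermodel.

Only the forward direction holds.

[⇐] This fails. Under r = T, u = T, q = F, the left side is false but the right side is true.

[⇒] Assume the antecedent. If r is true, the antecedent forces (r = T, u = T, q = T), and u ∧ (r ∨ q) holds there. If r is false, the antecedent forces (r = F, u = T, q = T), and u ∧ (r ∨ q) holds there. Either way u ∧ (r ∨ q) holds.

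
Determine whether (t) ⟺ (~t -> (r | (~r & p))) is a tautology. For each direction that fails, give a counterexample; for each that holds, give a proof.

Only the forward direction holds.

(→) Assume the antecedent. If p is true, ~t -> (r | (~r & p)) reduces to true regardless of the other variables. If p is false, the antecedent forces (p = F, r = F, t = T) or (p = F, r = T, t = T), and ~t -> (r | (~r & p)) holds there. Either way ~t -> (r | (~r & p)) holds.

(←) This fails. Under p = T, r = F, t = F, the left side is false but the right side is true.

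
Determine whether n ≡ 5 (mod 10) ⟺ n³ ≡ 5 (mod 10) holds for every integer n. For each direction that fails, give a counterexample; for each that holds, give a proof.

Both implications hold.

[⇐] For the converse, argue contrapositively. If n ≢ 5 (mod 10), then n is congruent to one of 0, 1, 2, 3, 4, 6, 7, 8, 9 modulo 10, and these give n³ ≡ 0, 1, 8, 7, 4, 6, 3, 2, 9 respectively — never 5.

[⇒] Suppose n ≡ 5 (mod 10). Write n = 10j + 5. Then (10j + 5)³ = 1000j³ + 1500j² + 750j + 125 = 10(100j³ + 150j² + 75j + 12) + 5, so n³ ≡ 5 (mod 10).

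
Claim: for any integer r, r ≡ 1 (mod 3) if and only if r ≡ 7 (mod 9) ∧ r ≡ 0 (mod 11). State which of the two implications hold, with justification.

(←) If r ≡ 7 (mod 9) and r ≡ 0 (mod 11), then by the Chinese remainder theorem r ≡ 88 (mod 99). Since 88 ≡ 1 (mod 3) and 3 ∣ 99, we get r ≡ 1 (mod 3).

(→) This fails: r = 1 gives 1 ≡ 1 (mod 3) but 1 ≡ 1 (mod 9), so the conjunction on the right does not hold.

The forward direction fails; the converse holds.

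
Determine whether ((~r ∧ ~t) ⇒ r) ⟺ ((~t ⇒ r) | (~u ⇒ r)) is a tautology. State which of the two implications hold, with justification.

(⇒) Assume the antecedent. If r is true, (~t ⇒ r) | (~u ⇒ r) reduces to true regardless of the other variables. If r is false, the antecedent forces (r = F, u = F, t = T) or (r = F, u = T, t = T), and (~t ⇒ r) | (~u ⇒ r) holds there. Either way (~t ⇒ r) | (~u ⇒ r) holds.

(⇐) This fails. Under r = F, u = T, t = F, the left side is false but the right side is true.

(⇒) holds; (⇐) fails.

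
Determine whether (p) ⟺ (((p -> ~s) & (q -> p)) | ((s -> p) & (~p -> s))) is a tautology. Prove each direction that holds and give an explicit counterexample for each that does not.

(←) This fails. Under q = F, s = F, p = F, the left side is false but the right side is true.

(→) Assume the antecedent. If q is true, the antecedent forces (q = T, s = F, p = T) or (q = T, s = T, p = T), and the consequent holds there. If q is false, the consequent reduces to true regardless of the other variables. Either way the consequent holds.

(⇒) holds; (⇐) fails.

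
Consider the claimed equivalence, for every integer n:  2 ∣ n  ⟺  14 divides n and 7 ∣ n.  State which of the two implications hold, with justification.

The forward direction fails; the converse holds.

(⟹) This fails: take n = 2. Certainly 2 ∣ 2, but 14 ∤ 2.

(⟸) Suppose 14 ∣ n and 7 ∣ n. Any common multiple of 14 and 7 is a multiple of their lcm; here lcm(14, 7) = 14·7/gcd(14, 7) = 98/7 = 14, so 14 ∣ n. Since 2 ∣ 14, it follows that 2 ∣ n.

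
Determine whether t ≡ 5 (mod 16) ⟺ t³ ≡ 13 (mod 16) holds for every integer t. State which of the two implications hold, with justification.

[⇐] Suppose t³ ≡ 13 (mod 16). The only residue r in {0, …, 15} with r³ ≡ 13 (mod 16) is r = 5, so t ≡ 5 (mod 16).

[⇒] Suppose t ≡ 5 (mod 16). Write t = 16j + 5. Then (16j + 5)³ = 4096j³ + 3840j² + 1200j + 125 = 16(256j³ + 240j² + 75j + 7) + 13, so t³ ≡ 13 (mod 16).

Both directions hold; the statement is true.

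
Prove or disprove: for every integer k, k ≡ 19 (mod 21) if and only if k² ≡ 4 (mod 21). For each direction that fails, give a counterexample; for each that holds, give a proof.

Not equivalent: only (⇒) holds.

Converse. This fails: take k = 2. Then 2² = 4 ≡ 4 (mod 21), yet 2 ≡ 2 (mod 21), not 19.

Forward direction. Suppose k ≡ 19 (mod 21). Write k = 21j + 19. Then (21j + 19)² = 441j² + 798j + 361 = 21(21j² + 38j + 17) + 4, so k² ≡ 4 (mod 21).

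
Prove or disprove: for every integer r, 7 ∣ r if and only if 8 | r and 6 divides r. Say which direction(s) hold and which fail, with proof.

(⇒) This fails: take r = 7. Certainly 7 ∣ 7, but 8 ∤ 7.

(⇐) This fails: take r = 24. Both 8 ∣ 24 and 6 ∣ 24, yet 24 is not a multiple of 7 (since 24 = 3·7 + 3), so 7 ∤ 24.

Both directions fail.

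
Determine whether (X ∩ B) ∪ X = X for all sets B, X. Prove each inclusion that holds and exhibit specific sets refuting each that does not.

Forward inclusion. Let x ∈ (X ∩ B) ∪ X. Then either x ∈ X and x ∉ B; or x ∈ B ∩ X. In each case x ∈ X, so (X ∩ B) ∪ X ⊆ X.

Reverse inclusion. Let x ∈ X. Then either x ∈ X and x ∉ B; or x ∈ B ∩ X. In each case x ∈ (X ∩ B) ∪ X, so X ⊆ (X ∩ B) ∪ X.

Both inclusions hold; the sets are equal.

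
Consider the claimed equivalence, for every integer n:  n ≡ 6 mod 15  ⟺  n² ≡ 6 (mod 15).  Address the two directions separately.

(⟹) Suppose n ≡ 6 mod 15. Write n = 15j + 6. Then (15j + 6)² = 225j² + 180j + 36 = 15(15j² + 12j + 2) + 6, so n² ≡ 6 (mod 15).

(⟸) This fails: take n = 9. Then 9² = 81 ≡ 6 (mod 15), yet 9 ≡ 9 (mod 15), not 6.

Only the forward direction holds.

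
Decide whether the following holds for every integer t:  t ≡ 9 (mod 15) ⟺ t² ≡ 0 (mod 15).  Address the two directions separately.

Neither direction holds.

(⟹) This fails: take t = 9. Then 9 ≡ 9 (mod 15), but 9² = 81 ≡ 6 (mod 15), not 0.

(⟸) This fails: take t = 0. Then 0² = 0 ≡ 0 (mod 15), yet 0 ≡ 0 (mod 15), not 9.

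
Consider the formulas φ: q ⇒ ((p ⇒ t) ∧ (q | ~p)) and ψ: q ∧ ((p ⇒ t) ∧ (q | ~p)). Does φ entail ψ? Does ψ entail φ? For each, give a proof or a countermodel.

(⇒) This fails. Under p = F, t = F, q = F, the left side is true but the right side is false.

(⇐) Assume the antecedent. If p is true, the antecedent forces (p = T, t = T, q = T), and q ⇒ ((p ⇒ t) ∧ (q | ~p)) holds there. If p is false, q ⇒ ((p ⇒ t) ∧ (q | ~p)) reduces to true regardless of the other variables. Either way q ⇒ ((p ⇒ t) ∧ (q | ~p)) holds.

Not equivalent: only (⇐) holds.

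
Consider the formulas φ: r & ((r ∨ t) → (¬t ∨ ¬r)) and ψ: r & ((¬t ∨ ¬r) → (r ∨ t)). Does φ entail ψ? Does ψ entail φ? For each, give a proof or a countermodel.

Only the forward direction holds.

Forward direction. Assume the antecedent. If t is true, the antecedent cannot hold. If t is false, the antecedent forces (t = F, r = T), and r & ((¬t ∨ ¬r) → (r ∨ t)) holds there. Either way r & ((¬t ∨ ¬r) → (r ∨ t)) holds.

Converse. This fails. Under t = T, r = T, the left side is false but the right side is true.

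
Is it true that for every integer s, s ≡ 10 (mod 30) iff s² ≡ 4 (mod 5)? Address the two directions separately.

Neither implication holds.

(⇒) This fails: take s = 10. Then 10 ≡ 10 (mod 30), but 10² = 100 ≡ 0 (mod 5), not 4.

(⇐) This fails: take s = 2. Then 2² = 4 ≡ 4 (mod 5), yet 2 ≡ 2 (mod 30), not 10.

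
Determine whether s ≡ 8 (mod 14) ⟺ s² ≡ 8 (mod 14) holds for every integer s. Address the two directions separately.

Not equivalent: only (⇒) holds.

(⇒) Suppose s ≡ 8 (mod 14). Write s = 14j + 8. Then (14j + 8)² = 196j² + 224j + 64 = 14(14j² + 16j + 4) + 8, so s² ≡ 8 (mod 14).

(⇐) This fails: take s = 6. Then 6² = 36 ≡ 8 (mod 14), yet 6 ≡ 6 (mod 14), not 8.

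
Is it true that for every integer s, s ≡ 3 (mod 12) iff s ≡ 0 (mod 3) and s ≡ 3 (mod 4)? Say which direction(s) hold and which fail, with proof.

Forward direction. Suppose s ≡ 3 (mod 12); write s = 12j + 3. Since 3 ∣ 12, reducing mod 3 gives s ≡ 3 ≡ 0 (mod 3); since 4 ∣ 12, reducing mod 4 gives s ≡ 3 (mod 4).

Converse. If s ≡ 0 (mod 3) and s ≡ 3 (mod 4), then by the Chinese remainder theorem s ≡ 3 (mod 12). This is exactly s ≡ 3 (mod 12).

Both implications hold.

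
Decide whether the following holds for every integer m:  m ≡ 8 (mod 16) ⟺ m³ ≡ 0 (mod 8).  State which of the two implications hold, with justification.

(⟹) Suppose m ≡ 8 (mod 16). Then m³ ≡ 8³ = 512 (mod 16), and since 8 ∣ 16, also m³ ≡ 0 (mod 8).

(⟸) This fails: take m = 0. Then 0³ = 0 ≡ 0 (mod 8), yet 0 ≡ 0 (mod 16), not 8.

Only the forward direction holds.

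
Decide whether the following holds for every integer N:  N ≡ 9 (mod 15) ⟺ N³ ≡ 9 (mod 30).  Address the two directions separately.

(→) This fails: take N = 24. Then 24 ≡ 9 (mod 15), but 24³ = 13824 ≡ 24 (mod 30), not 9.

(←) Conversely, the residues r modulo 30 with r³ ≡ 9 (mod 30) are exactly {9}, and each is ≡ 9 (mod 15).

Only the reverse direction holds.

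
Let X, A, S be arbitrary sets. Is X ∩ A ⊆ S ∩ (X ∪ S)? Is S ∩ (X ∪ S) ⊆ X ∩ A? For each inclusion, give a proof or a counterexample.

(⟹) This inclusion fails. Take X = {1}, A = {1}, S = ∅; then 1 ∈ X ∩ A but 1 ∉ S ∩ (X ∪ S).

(⟸) This inclusion fails. Take X = ∅, A = ∅, S = {1}; then 1 ∈ S ∩ (X ∪ S) but 1 ∉ X ∩ A.

Neither inclusion holds.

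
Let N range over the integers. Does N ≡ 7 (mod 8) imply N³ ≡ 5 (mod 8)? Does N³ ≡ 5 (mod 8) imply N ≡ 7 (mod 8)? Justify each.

Both directions fail.

[⇒] This fails: take N = 7. Then 7 ≡ 7 (mod 8), but 7³ = 343 ≡ 7 (mod 8), not 5.

[⇐] This fails: take N = 5. Then 5³ = 125 ≡ 5 (mod 8), yet 5 ≡ 5 (mod 8), not 7.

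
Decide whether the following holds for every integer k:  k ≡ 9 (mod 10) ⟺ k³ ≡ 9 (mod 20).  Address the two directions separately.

Only the converse holds.

(→) This fails: take k = 19. Then 19 ≡ 9 (mod 10), but 19³ = 6859 ≡ 19 (mod 20), not 9.

(←) Conversely, the residues r modulo 20 with r³ ≡ 9 (mod 20) are exactly {9}, and each is ≡ 9 (mod 10).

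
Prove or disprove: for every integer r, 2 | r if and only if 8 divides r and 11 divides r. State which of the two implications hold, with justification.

[⇒] This fails: take r = 2. Certainly 2 ∣ 2, but 8 ∤ 2.

[⇐] Suppose 8 ∣ r and 11 ∣ r. Any common multiple of 8 and 11 is a multiple of their lcm; here gcd(8, 11) = 1, so lcm(8, 11) = 8·11 = 88, so 88 ∣ r. Since 2 ∣ 88, it follows that 2 ∣ r.

The forward direction fails; the converse holds.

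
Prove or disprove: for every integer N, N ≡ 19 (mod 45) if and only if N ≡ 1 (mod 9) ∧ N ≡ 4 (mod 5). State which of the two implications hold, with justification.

[⇒] Suppose N ≡ 19 (mod 45); write N = 45j + 19. Since 9 ∣ 45, reducing mod 9 gives N ≡ 19 ≡ 1 (mod 9); since 5 ∣ 45, reducing mod 5 gives N ≡ 19 ≡ 4 (mod 5).

[⇐] Conversely, if N ≡ 1 (mod 9) and N ≡ 4 (mod 5), then by the Chinese remainder theorem N ≡ 19 (mod 45). This is exactly N ≡ 19 (mod 45).

Both directions hold; the statement is true.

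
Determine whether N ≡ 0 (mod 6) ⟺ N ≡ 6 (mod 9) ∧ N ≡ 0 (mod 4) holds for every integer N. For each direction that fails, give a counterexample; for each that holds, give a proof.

(⇒) This fails: N = 0 gives 0 ≡ 0 (mod 6) but 0 ≡ 0 (mod 9), so the conjunction on the right does not hold.

(⇐) Conversely, if N ≡ 6 (mod 9) and N ≡ 0 (mod 4), then by the Chinese remainder theorem N ≡ 24 (mod 36). Since 24 ≡ 0 (mod 6) and 6 ∣ 36, we get N ≡ 0 (mod 6).

The forward direction fails; the converse holds.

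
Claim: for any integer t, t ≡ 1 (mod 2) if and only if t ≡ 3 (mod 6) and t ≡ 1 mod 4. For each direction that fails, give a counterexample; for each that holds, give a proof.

Only the converse holds.

Forward direction. This fails: t = 1 gives 1 ≡ 1 (mod 2) but 1 ≡ 1 (mod 6), so the conjunction on the right does not hold.

Converse. If t ≡ 3 (mod 6) and t ≡ 1 (mod 4), then by the Chinese remainder theorem t ≡ 9 (mod 12). Since 9 ≡ 1 (mod 2) and 2 ∣ 12, we get t ≡ 1 (mod 2).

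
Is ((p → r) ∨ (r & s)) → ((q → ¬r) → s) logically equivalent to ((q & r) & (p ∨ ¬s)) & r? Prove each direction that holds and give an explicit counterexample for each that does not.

The forward direction fails; the converse holds.

[⇒] This fails. Under r = F, q = F, s = T, p = F, the left side is true but the right side is false.

[⇐] Assume the antecedent. If s is true, the consequent reduces to true regardless of the other variables. If s is false, the antecedent forces (r = T, q = T, s = F, p = F) or (r = T, q = T, s = F, p = T), and the consequent holds there. Either way the consequent holds.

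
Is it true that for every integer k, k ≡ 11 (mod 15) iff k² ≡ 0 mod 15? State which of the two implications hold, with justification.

Neither implication holds.

[⇒] This fails: take k = 11. Then 11 ≡ 11 (mod 15), but 11² = 121 ≡ 1 (mod 15), not 0.

[⇐] This fails: take k = 0. Then 0² = 0 ≡ 0 (mod 15), yet 0 ≡ 0 (mod 15), not 11.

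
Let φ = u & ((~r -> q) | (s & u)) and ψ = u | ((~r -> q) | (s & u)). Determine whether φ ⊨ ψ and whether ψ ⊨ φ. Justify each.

(⇒) Assume the antecedent. If u is true, u | ((~r -> q) | (s & u)) reduces to true regardless of the other variables. If u is false, the antecedent cannot hold. Either way u | ((~r -> q) | (s & u)) holds.

(⇐) This fails. Under s = F, u = T, q = F, r = F, the left side is false but the right side is true.

Only the forward implication holds.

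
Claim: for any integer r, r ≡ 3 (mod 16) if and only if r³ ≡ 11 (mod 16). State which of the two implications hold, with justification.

Both implications hold.

(→) Suppose r ≡ 3 (mod 16). Write r = 16j + 3. Then (16j + 3)³ = 4096j³ + 2304j² + 432j + 27 = 16(256j³ + 144j² + 27j + 1) + 11, so r³ ≡ 11 (mod 16).

(←) Conversely, suppose r³ ≡ 11 (mod 16). The only residue r in {0, …, 15} with r³ ≡ 11 (mod 16) is r = 3, so r ≡ 3 (mod 16).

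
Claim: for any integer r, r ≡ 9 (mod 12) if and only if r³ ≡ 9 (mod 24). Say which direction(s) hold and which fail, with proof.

Not equivalent: only (⇐) holds.

(→) This fails: take r = 21. Then 21 ≡ 9 (mod 12), but 21³ = 9261 ≡ 21 (mod 24), not 9.

(←) Conversely, the residues r modulo 24 with r³ ≡ 9 (mod 24) are exactly {9}, and each is ≡ 9 (mod 12).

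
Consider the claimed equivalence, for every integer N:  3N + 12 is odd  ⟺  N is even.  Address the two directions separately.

Both directions fail.

Forward direction. This fails: N = 5 gives 3N + 12 = 27, which is odd, but 5 is odd, not even.

Converse. This also fails: N = 0 is even, but 3N + 12 = 12 is even, not odd.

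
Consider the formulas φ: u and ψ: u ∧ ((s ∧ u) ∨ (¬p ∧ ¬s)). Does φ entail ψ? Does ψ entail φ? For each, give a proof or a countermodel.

Only the converse holds.

(←) Assume the antecedent. If u is true, u reduces to true regardless of the other variables. If u is false, the antecedent cannot hold. Either way u holds.

(→) This fails. Under u = T, p = T, s = F, the left side is true but the right side is false.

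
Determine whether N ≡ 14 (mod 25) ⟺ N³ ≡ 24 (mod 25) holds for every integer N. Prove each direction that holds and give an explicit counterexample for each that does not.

(⟹) This fails: take N = 14. Then 14 ≡ 14 (mod 25), but 14³ = 2744 ≡ 19 (mod 25), not 24.

(⟸) This fails: take N = 24. Then 24³ = 13824 ≡ 24 (mod 25), yet 24 ≡ 24 (mod 25), not 14.

Both directions fail.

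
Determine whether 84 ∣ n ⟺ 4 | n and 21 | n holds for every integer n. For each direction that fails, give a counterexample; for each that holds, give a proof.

The biconditional holds.

(⟹) If 84 ∣ n, write n = 84q. Since 84 = 21·4, n = 4·(21q), so 4 ∣ n; and since 84 = 4·21, n = 21·(4q), so 21 ∣ n.

(⟸) Suppose 4 ∣ n and 21 ∣ n. Any common multiple of 4 and 21 is a multiple of their lcm; here gcd(4, 21) = 1, so lcm(4, 21) = 4·21 = 84, so 84 ∣ n.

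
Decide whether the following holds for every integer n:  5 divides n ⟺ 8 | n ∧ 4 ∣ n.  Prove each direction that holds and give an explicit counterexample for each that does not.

Both directions fail.

[⇒] This fails: take n = 5. Certainly 5 ∣ 5, but 8 ∤ 5.

[⇐] This fails: take n = 8. Both 8 ∣ 8 and 4 ∣ 8, yet 8 is not a multiple of 5 (since 8 = 1·5 + 3), so 5 ∤ 8.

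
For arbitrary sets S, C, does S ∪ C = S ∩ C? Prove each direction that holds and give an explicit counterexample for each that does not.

The sets are not equal: only the reverse inclusion holds.

Forward inclusion. This inclusion fails. Take S = {1}, C = ∅; then 1 ∈ S ∪ C but 1 ∉ S ∩ C.

Reverse inclusion. Let x ∈ S ∩ C. Then x ∈ S ∩ C, from which x ∈ S ∪ C.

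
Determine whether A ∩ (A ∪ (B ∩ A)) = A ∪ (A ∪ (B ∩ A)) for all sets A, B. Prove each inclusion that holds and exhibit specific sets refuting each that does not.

The two sets are equal.

(⟹) Let x ∈ A ∩ (A ∪ (B ∩ A)). Then either x ∈ A and x ∉ B; or x ∈ A ∩ B. In each case x ∈ A ∪ (A ∪ (B ∩ A)), so A ∩ (A ∪ (B ∩ A)) ⊆ A ∪ (A ∪ (B ∩ A)).

(⟸) Let x ∈ A ∪ (A ∪ (B ∩ A)). Then either x ∈ A and x ∉ B; or x ∈ A ∩ B. In each case x ∈ A ∩ (A ∪ (B ∩ A)), so A ∪ (A ∪ (B ∩ A)) ⊆ A ∩ (A ∪ (B ∩ A)).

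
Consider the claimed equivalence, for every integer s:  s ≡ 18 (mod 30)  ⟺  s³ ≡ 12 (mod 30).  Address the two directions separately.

Equivalent; both directions hold.

Forward direction. Suppose s ≡ 18 (mod 30). Write s = 30j + 18. Then (30j + 18)³ = 27000j³ + 48600j² + 29160j + 5832 = 30(900j³ + 1620j² + 972j + 194) + 12, so s³ ≡ 12 (mod 30).

Converse. Suppose s³ ≡ 12 (mod 30). The only residue r in {0, …, 29} with r³ ≡ 12 (mod 30) is r = 18, so s ≡ 18 (mod 30).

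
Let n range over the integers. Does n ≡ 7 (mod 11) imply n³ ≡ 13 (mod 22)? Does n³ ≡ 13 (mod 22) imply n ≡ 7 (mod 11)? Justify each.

Not equivalent: only (⇐) holds.

(⇐) The residues r modulo 22 with r³ ≡ 13 (mod 22) are exactly {7}, and each is ≡ 7 (mod 11).

(⇒) This fails: take n = 18. Then 18 ≡ 7 (mod 11), but 18³ = 5832 ≡ 2 (mod 22), not 13.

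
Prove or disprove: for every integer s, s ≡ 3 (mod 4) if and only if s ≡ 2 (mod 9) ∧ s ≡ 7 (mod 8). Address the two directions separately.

(←) If s ≡ 2 (mod 9) and s ≡ 7 (mod 8), then by the Chinese remainder theorem s ≡ 47 (mod 72). Since 47 ≡ 3 (mod 4) and 4 ∣ 72, we get s ≡ 3 (mod 4).

(→) This fails: s = 3 gives 3 ≡ 3 (mod 4) but 3 ≡ 3 (mod 9), so the conjunction on the right does not hold.

Only the converse holds.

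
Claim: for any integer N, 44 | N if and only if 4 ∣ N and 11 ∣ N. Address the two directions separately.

Both implications hold.

[⇒] If 44 ∣ N, write N = 44q. Since 44 = 11·4, N = 4·(11q), so 4 ∣ N; and since 44 = 4·11, N = 11·(4q), so 11 ∣ N.

[⇐] Suppose 4 ∣ N and 11 ∣ N. Any common multiple of 4 and 11 is a multiple of their lcm; here gcd(4, 11) = 1, so lcm(4, 11) = 4·11 = 44, so 44 ∣ N.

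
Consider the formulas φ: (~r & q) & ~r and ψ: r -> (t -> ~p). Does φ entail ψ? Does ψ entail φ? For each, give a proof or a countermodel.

(⇒) holds; (⇐) fails.

(⟸) This fails. Under r = F, q = F, p = F, t = F, the left side is false but the right side is true.

(⟹) Assume the antecedent. If r is true, the antecedent cannot hold. If r is false, r -> (t -> ~p) reduces to true regardless of the other variables. Either way r -> (t -> ~p) holds.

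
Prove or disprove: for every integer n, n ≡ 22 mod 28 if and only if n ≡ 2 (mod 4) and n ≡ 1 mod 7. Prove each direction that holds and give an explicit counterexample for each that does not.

(⟹) Suppose n ≡ 22 (mod 28); write n = 28j + 22. Since 4 ∣ 28, reducing mod 4 gives n ≡ 22 ≡ 2 (mod 4); since 7 ∣ 28, reducing mod 7 gives n ≡ 22 ≡ 1 (mod 7).

(⟸) Conversely, if n ≡ 2 (mod 4) and n ≡ 1 (mod 7), then by the Chinese remainder theorem n ≡ 22 (mod 28). This is exactly n ≡ 22 (mod 28).

The biconditional holds.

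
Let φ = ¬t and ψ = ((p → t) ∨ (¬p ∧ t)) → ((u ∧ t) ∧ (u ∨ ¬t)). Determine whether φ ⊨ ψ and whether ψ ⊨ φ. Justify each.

(→) This fails. Under p = F, t = F, u = F, the left side is true but the right side is false.

(←) This fails. Under p = F, t = T, u = T, the left side is false but the right side is true.

Neither implication holds.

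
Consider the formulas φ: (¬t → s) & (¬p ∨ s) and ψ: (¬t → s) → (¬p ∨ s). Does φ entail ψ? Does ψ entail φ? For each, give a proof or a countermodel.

(⇒) Assume the antecedent. If s is true, (¬t → s) → (¬p ∨ s) reduces to true regardless of the other variables. If s is false, the antecedent forces (s = F, t = T, p = F), and (¬t → s) → (¬p ∨ s) holds there. Either way (¬t → s) → (¬p ∨ s) holds.

(⇐) This fails. Under s = F, t = F, p = F, the left side is false but the right side is true.

(⇒) holds; (⇐) fails.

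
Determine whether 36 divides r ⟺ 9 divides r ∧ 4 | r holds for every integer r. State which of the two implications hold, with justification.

(⟹) If 36 ∣ r, write r = 36q. Since 36 = 4·9, r = 9·(4q), so 9 ∣ r; and since 36 = 9·4, r = 4·(9q), so 4 ∣ r.

(⟸) Suppose 9 ∣ r and 4 ∣ r. Any common multiple of 9 and 4 is a multiple of their lcm; here gcd(9, 4) = 1, so lcm(9, 4) = 9·4 = 36, so 36 ∣ r.

Both directions hold.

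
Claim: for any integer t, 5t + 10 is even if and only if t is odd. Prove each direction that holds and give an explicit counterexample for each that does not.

Both directions fail.

(→) This fails: t = 4 gives 5t + 10 = 30, which is even, but 4 is even, not odd.

(←) This also fails: t = 3 is odd, but 5t + 10 = 25 is odd, not even.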